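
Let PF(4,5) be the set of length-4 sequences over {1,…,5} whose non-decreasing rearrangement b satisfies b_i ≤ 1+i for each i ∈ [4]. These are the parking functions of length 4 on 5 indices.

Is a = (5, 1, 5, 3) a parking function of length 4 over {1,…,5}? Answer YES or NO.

NO

Sorted: b = (1, 3, 5, 5).
  b_1=1 ≤ 2
  b_2=3 ≤ 3
  b_3=5 > 4
  fails at i=3 ⇒ NO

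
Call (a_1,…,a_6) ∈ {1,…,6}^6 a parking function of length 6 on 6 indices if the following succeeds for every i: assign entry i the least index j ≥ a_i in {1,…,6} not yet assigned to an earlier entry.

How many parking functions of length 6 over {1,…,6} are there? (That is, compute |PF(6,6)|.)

Count = (6+1−6)·(6+1)^{6−1} = 1·16807 = 16807 (Pollak)
Check (2,3,1,4,4,6) → sorted (1,2,3,4,4,6): b_i ≤ i ∀i, a PF.

16807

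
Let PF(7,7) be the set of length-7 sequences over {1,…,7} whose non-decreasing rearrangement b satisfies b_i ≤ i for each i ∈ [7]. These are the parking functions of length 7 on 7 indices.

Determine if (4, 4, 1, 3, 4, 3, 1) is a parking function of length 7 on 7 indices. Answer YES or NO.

YES

Rearranged: b = (1, 1, 3, 3, 4, 4, 4).
  b_1=1 ≤ 1
  b_2=1 ≤ 2
  b_3=3 ≤ 3
  b_4=3 ≤ 4
  b_5=4 ≤ 5
  b_6=4 ≤ 6
  b_7=4 ≤ 7
All bounds hold ⇒ YES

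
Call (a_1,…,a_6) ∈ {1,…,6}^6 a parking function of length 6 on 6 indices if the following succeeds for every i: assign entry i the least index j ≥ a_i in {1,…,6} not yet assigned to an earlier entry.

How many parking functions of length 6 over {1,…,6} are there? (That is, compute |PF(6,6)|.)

16807

Count = (6+1−6)·(6+1)^{6−1} = 1×16807 = 16807 (Pollak)
Check (1,1,4,1,4,5) → sorted (1,1,1,4,4,5): b_i ≤ i ∀i, a PF.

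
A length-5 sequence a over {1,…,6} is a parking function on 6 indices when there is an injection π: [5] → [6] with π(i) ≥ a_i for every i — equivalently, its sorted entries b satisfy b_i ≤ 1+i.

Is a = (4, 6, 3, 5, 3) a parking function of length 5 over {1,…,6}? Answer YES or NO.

Sorted: b = (3, 3, 4, 5, 6).
  b_1=3 > 2
  fails at i=1 ⇒ NO

NO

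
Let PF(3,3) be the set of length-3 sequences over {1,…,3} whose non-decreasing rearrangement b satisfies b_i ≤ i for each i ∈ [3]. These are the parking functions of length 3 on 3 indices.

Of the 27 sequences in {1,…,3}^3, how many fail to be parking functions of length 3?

Count = (4−3)·4^(3−1) = 1·16 = 16 (Pollak)
One tuple (3,2,3) → sorted (2,3,3): b_1=2>1, not a PF.
3^3 − 16 = 27 − 16 = 11

11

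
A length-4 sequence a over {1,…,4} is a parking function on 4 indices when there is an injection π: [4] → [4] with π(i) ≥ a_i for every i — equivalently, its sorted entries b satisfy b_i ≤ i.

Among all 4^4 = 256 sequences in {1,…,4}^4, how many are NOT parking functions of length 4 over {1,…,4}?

#PF = (4−4+1)·(4+1)^(4−1) = 1×125 = 125
E.g. (4,4,4,4) → sorted (4,4,4,4): b_1=4>1, not a PF.
4^4 − 125 = 256 − 125 = 131

131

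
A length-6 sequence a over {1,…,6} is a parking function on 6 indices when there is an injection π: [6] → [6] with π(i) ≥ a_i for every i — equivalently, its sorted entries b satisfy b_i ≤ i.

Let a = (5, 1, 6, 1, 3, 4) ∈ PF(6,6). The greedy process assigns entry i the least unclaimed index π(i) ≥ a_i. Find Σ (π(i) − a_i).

1

Σπ = 6·7/2 = 21 (π permutes [6]); Σa = 5+1+6+1+3+4 = 20; disp = 21−20 = 1.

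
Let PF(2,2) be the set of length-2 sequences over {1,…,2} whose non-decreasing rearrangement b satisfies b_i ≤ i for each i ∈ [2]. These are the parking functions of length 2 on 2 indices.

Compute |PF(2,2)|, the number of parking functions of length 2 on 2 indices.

|PF(2,2)| = (2−2+1)·(2+1)^(2−1) = 1·3 = 3 (Konheim–Weiss)
Check (1,1) → sorted (1,1): b_i ≤ i ∀i, a PF.

3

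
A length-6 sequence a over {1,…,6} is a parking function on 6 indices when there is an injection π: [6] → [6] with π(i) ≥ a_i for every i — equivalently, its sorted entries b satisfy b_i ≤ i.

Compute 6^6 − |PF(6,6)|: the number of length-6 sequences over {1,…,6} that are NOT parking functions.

|PF| = (6+1−6)·(6+1)^{6−1} = 1·16807 = 16807 [KW]
Example (2,6,1,6,1,6) → sorted (1,1,2,6,6,6): b_4=6>4, not a PF.
Total 46656; non-PF = 46656−16807 = 29849

29849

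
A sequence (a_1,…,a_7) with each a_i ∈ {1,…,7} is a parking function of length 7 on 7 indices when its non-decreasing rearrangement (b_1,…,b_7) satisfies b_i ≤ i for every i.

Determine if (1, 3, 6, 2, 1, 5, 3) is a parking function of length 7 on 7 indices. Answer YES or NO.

Order a: b = (1, 1, 2, 3, 3, 5, 6).
  b_1=1 ≤ 1
  b_2=1 ≤ 2
  b_3=2 ≤ 3
  b_4=3 ≤ 4
  b_5=3 ≤ 5
  b_6=5 ≤ 6
  b_7=6 ≤ 7
All bounds hold ⇒ YES

YES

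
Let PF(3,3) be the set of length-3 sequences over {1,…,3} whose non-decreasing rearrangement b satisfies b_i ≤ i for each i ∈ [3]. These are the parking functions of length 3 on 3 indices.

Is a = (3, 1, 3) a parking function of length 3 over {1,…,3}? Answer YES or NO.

NO

Sorted: b = (1, 3, 3).
  b_1=1 ≤ 1
  b_2=3 > 2
  fails at i=2 ⇒ NO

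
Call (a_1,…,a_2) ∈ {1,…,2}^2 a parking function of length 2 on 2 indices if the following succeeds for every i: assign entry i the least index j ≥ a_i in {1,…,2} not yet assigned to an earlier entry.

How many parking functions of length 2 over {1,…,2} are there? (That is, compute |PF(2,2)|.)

3

#PF = 1·3^1 = 1 · 3 = 3
E.g. (2,1) → sorted (1,2): b_i ≤ i ∀i, a PF.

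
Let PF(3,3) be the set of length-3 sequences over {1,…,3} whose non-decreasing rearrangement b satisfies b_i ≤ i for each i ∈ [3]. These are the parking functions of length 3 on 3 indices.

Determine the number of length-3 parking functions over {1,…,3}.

16

|PF| = 1·4^2 = 1 · 16 = 16 [KW]
One tuple (2,1,1) → sorted (1,1,2): b_i ≤ i ∀i, a PF.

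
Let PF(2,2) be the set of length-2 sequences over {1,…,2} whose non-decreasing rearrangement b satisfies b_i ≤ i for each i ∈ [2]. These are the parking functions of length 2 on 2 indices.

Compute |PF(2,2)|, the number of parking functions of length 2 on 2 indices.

|PF| = (2+1−2)·(2+1)^{2−1} = 1×3 = 3 [KW]
Example (1,1) → sorted (1,1): b_i ≤ i ∀i, a PF.

3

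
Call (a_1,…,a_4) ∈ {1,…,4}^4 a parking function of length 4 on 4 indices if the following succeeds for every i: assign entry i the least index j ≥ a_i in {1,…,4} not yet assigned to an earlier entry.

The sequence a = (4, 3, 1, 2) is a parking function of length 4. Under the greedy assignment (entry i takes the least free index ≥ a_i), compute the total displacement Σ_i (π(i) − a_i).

Σπ = 10 ({1..4} each once); Σa = 4+3+1+2 = 10; disp = 10−10 = 0.

0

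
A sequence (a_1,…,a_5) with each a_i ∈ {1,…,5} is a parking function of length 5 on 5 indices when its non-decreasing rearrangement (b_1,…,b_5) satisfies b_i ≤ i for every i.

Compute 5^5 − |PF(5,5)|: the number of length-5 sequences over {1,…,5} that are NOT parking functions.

1829

#PF = (5−5+1)·(5+1)^(5−1) = 1 · 1296 = 1296 [KW]
One tuple (3,5,3,2,3) → sorted (2,3,3,3,5): b_1=2>1, not a PF.
So 3125 − 1296 = 1829 fail.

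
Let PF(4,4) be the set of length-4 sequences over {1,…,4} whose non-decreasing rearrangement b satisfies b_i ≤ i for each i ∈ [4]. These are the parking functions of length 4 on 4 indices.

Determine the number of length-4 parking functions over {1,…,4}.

125

|PF(4,4)| = (4+1−4)·(4+1)^{4−1} = 1 · 125 = 125 (Konheim–Weiss)
Example (2,3,1,3) → sorted (1,2,3,3): b_i ≤ i ∀i, a PF.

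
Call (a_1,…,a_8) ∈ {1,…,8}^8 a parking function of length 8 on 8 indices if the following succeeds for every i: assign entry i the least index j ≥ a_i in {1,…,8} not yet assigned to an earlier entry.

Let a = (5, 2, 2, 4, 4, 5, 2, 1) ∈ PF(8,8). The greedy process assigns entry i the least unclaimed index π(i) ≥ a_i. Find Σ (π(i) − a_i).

11

Σπ(i) = 1+…+8 = 36; Σa = 5+2+2+4+4+5+2+1 = 25; disp = 36−25 = 11.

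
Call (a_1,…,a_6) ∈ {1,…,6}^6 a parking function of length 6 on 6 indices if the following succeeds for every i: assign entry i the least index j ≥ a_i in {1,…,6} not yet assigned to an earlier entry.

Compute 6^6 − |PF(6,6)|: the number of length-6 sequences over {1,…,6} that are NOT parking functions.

29849

|PF(6,6)| = (6+1−6)·(6+1)^{6−1} = 1 · 16807 = 16807 (Konheim–Weiss)
Check (6,1,5,5,5,5) → sorted (1,5,5,5,5,6): b_2=5>2, not a PF.
Total 46656; non-PF = 46656−16807 = 29849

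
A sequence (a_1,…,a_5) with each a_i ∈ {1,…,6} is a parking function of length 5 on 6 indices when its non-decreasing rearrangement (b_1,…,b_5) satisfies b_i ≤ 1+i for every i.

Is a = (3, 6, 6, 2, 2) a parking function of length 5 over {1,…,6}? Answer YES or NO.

Sorted: b = (2, 2, 3, 6, 6).
  b_1=2 ≤ 2
  b_2=2 ≤ 3
  b_3=3 ≤ 4
  b_4=6 > 5
  fails at i=4 ⇒ NO

NO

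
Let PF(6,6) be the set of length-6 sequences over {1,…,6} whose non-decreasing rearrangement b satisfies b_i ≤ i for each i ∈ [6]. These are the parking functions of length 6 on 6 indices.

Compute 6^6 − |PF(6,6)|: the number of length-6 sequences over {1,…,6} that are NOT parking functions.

Count = (7−6)·7^(6−1) = 1 · 16807 = 16807 [KW]
One tuple (6,5,6,2,6,6) → sorted (2,5,6,6,6,6): b_1=2>1, not a PF.
So 46656 − 16807 = 29849 fail.

29849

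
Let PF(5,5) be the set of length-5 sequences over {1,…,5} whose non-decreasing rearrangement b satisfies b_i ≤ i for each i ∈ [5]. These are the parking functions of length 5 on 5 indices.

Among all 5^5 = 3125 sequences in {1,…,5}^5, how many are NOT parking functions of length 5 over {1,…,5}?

#PF = (5−5+1)·(5+1)^(5−1) = 1×1296 = 1296 (Konheim–Weiss)
E.g. (2,3,5,3,5) → sorted (2,3,3,5,5): b_1=2>1, not a PF.
5^5 − 1296 = 3125 − 1296 = 1829

1829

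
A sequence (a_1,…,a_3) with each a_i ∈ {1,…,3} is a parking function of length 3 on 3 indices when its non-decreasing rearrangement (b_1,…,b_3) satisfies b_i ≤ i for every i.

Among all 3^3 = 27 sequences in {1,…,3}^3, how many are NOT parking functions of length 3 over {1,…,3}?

#PF = (4−3)·4^(3−1) = 1×16 = 16 (Pollak)
Example (3,3,1) → sorted (1,3,3): b_2=3>2, not a PF.
3^3 − 16 = 27 − 16 = 11

11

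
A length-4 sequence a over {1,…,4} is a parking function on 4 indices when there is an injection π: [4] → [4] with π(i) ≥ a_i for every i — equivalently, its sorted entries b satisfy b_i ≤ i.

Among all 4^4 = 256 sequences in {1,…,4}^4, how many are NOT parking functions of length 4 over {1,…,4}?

|PF| = (4+1−4)·(4+1)^{4−1} = 1 · 125 = 125 (Konheim–Weiss)
Example (4,3,3,4) → sorted (3,3,4,4): b_1=3>1, not a PF.
So 256 − 125 = 131 fail.

131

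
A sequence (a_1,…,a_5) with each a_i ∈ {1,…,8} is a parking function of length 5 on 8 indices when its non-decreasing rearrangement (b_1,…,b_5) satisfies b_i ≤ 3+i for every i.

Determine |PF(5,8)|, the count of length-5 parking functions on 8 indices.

26244

#PF = (8−5+1)·(8+1)^(5−1) = 4 · 6561 = 26244
Check (8,3,1,1,7) → sorted (1,1,3,7,8): b_i ≤ 3+i ∀i, a PF.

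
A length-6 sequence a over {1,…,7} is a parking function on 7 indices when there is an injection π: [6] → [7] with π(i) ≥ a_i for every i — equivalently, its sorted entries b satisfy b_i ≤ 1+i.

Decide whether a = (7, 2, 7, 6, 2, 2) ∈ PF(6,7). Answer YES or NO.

NO

Order a: b = (2, 2, 2, 6, 7, 7).
  b_1=2 ≤ 2
  b_2=2 ≤ 3
  b_3=2 ≤ 4
  b_4=6 > 5
  fails at i=4 ⇒ NO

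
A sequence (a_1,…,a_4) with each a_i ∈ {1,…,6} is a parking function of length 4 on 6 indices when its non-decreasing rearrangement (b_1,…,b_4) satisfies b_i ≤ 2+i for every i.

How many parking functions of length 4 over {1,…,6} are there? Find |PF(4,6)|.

1029

Count = 3·7^3 = 3×343 = 1029 (Pollak)
Example (1,4,6,5) → sorted (1,4,5,6): b_i ≤ 2+i ∀i, a PF.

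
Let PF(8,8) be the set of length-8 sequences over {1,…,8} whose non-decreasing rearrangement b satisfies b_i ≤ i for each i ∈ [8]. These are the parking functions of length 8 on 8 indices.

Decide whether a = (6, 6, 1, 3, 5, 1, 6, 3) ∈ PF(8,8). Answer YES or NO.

YES

Rearranged: b = (1, 1, 3, 3, 5, 6, 6, 6).
  b_1=1 ≤ 1
  b_2=1 ≤ 2
  b_3=3 ≤ 3
  b_4=3 ≤ 4
  b_5=5 ≤ 5
  b_6=6 ≤ 6
  b_7=6 ≤ 7
  b_8=6 ≤ 8
All bounds hold ⇒ YES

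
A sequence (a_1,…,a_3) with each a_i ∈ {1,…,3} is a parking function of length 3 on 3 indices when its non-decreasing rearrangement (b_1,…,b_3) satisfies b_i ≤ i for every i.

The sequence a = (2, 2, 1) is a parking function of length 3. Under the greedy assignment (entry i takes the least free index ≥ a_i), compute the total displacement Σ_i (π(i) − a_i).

1

Σπ = 3·4/2 = 6 (π permutes [3]); Σa = 2+2+1 = 5; disp = 6−5 = 1.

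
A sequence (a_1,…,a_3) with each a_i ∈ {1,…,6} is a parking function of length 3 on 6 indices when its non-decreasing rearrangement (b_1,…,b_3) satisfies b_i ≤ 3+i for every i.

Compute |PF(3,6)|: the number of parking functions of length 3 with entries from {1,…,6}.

|PF(3,6)| = (7−3)·7^(3−1) = 4 · 49 = 196 (Pollak)
Check (5,5,1) → sorted (1,5,5): b_i ≤ 3+i ∀i, a PF.

196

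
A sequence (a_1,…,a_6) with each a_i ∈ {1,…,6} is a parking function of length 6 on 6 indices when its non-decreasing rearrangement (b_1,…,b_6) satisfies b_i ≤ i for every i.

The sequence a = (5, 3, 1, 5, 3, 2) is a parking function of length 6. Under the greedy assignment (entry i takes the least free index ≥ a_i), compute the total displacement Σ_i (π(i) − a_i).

2

Σπ = 6·7/2 = 21 (π permutes [6]); Σa = 5+3+1+5+3+2 = 19; disp = 21−19 = 2.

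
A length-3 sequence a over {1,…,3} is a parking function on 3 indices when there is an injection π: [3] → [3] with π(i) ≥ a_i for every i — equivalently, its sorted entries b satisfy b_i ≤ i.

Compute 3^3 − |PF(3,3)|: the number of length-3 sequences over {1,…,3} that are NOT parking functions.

|PF(3,3)| = (3−3+1)·(3+1)^(3−1) = 1·16 = 16 (Konheim–Weiss)
Example (3,3,3) → sorted (3,3,3): b_1=3>1, not a PF.
So 27 − 16 = 11 fail.

11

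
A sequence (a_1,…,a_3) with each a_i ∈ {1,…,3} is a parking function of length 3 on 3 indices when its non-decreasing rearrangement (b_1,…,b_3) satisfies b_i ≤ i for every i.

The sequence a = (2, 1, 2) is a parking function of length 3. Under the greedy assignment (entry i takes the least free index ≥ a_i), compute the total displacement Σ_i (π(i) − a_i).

Σπ(i) = 1+…+3 = 6; Σa = 2+1+2 = 5; disp = 6−5 = 1.

1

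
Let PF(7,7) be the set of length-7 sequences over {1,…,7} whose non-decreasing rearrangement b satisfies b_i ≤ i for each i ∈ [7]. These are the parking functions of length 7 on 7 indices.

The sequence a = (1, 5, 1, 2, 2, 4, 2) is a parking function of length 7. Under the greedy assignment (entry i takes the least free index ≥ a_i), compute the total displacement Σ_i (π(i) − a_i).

Σπ = 28 ({1..7} each once); Σa = 1+5+1+2+2+4+2 = 17; disp = 28−17 = 11.

11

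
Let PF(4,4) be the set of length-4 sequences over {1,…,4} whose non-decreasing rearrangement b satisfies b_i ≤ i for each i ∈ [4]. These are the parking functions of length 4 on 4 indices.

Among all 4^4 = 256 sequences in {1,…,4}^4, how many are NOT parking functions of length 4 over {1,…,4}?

131

|PF(4,4)| = (5−4)·5^(4−1) = 1×125 = 125 [KW]
Example (4,4,4,4) → sorted (4,4,4,4): b_1=4>1, not a PF.
4^4 − 125 = 256 − 125 = 131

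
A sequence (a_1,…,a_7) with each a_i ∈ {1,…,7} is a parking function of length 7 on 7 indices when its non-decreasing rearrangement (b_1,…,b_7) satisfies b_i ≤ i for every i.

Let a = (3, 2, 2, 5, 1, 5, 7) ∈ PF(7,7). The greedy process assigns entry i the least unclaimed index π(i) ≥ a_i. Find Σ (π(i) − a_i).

3

Σπ(i) = 1+…+7 = 28; Σa = 3+2+2+5+1+5+7 = 25; disp = 28−25 = 3.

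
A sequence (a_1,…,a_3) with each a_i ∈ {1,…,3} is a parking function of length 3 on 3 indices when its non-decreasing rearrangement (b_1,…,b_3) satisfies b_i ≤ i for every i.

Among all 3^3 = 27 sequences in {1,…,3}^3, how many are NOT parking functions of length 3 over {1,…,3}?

Count = (3+1−3)·(3+1)^{3−1} = 1·16 = 16 (Pollak)
Check (3,2,2) → sorted (2,2,3): b_1=2>1, not a PF.
So 27 − 16 = 11 fail.

11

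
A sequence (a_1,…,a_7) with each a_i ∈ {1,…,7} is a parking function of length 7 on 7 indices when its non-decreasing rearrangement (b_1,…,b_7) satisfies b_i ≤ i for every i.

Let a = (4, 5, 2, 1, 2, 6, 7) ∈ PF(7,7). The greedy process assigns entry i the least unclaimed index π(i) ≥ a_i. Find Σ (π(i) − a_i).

1

Σπ = 7·8/2 = 28 (π permutes [7]); Σa = 4+5+2+1+2+6+7 = 27; disp = 28−27 = 1.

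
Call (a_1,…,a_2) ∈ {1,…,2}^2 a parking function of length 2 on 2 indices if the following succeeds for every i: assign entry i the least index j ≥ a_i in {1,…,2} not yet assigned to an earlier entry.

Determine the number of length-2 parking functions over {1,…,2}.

3

|PF(2,2)| = 1·3^1 = 1×3 = 3
Check (1,1) → sorted (1,1): b_i ≤ i ∀i, a PF.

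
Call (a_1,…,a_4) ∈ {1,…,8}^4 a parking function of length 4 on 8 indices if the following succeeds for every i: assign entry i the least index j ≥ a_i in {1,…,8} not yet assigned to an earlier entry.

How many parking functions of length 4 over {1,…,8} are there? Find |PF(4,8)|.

|PF(4,8)| = 5·9^3 = 5 · 729 = 3645 (Pollak)
One tuple (8,4,4,4) → sorted (4,4,4,8): b_i ≤ 4+i ∀i, a PF.

3645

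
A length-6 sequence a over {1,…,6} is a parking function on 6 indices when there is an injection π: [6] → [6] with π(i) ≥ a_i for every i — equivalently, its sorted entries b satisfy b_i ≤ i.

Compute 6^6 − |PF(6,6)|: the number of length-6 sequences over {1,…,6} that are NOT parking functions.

29849

Count = 1·7^5 = 1·16807 = 16807 (Pollak)
One tuple (4,5,1,3,5,6) → sorted (1,3,4,5,5,6): b_2=3>2, not a PF.
So 46656 − 16807 = 29849 fail.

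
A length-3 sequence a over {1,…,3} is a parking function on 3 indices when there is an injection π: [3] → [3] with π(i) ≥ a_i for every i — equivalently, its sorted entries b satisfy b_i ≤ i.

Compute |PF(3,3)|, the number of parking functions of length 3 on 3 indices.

#PF = (3−3+1)·(3+1)^(3−1) = 1·16 = 16
One tuple (1,3,1) → sorted (1,1,3): b_i ≤ i ∀i, a PF.

16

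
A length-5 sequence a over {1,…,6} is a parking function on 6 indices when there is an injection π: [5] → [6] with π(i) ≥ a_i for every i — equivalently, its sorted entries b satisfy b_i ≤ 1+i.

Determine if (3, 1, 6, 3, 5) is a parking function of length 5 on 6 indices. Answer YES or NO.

Sorted: b = (1, 3, 3, 5, 6).
  b_1=1 ≤ 2
  b_2=3 ≤ 3
  b_3=3 ≤ 4
  b_4=5 ≤ 5
  b_5=6 ≤ 6
All bounds hold ⇒ YES

YES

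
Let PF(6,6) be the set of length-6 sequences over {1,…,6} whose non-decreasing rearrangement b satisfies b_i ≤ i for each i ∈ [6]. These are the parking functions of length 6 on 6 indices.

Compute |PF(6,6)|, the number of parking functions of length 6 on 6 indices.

16807

Count = (6−6+1)·(6+1)^(6−1) = 1 · 16807 = 16807 (Konheim–Weiss)
Example (6,3,2,3,4,1) → sorted (1,2,3,3,4,6): b_i ≤ i ∀i, a PF.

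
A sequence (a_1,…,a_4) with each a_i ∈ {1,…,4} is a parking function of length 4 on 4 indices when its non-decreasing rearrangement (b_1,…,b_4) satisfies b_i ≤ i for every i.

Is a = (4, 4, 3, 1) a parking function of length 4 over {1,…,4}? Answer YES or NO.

Order a: b = (1, 3, 4, 4).
  b_1=1 ≤ 1
  b_2=3 > 2
  fails at i=2 ⇒ NO

NO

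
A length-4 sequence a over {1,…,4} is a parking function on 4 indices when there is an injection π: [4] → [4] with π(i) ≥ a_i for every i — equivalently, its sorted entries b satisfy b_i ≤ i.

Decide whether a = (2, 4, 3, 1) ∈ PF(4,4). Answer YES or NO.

Sorted: b = (1, 2, 3, 4).
  b_1=1 ≤ 1
  b_2=2 ≤ 2
  b_3=3 ≤ 3
  b_4=4 ≤ 4
All bounds hold ⇒ YES

YES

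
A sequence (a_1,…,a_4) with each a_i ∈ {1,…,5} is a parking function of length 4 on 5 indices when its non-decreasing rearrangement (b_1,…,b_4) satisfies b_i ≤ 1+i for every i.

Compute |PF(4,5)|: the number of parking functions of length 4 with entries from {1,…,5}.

432

Count = (5−4+1)·(5+1)^(4−1) = 2×216 = 432 (Konheim–Weiss)
Check (1,1,1,4) → sorted (1,1,1,4): b_i ≤ 1+i ∀i, a PF.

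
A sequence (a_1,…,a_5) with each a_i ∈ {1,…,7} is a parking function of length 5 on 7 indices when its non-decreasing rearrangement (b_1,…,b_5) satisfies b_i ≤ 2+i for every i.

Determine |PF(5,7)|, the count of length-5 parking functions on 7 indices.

12288

|PF(5,7)| = (7+1−5)·(7+1)^{5−1} = 3·4096 = 12288 (Pollak)
One tuple (5,1,2,2,6) → sorted (1,2,2,5,6): b_i ≤ 2+i ∀i, a PF.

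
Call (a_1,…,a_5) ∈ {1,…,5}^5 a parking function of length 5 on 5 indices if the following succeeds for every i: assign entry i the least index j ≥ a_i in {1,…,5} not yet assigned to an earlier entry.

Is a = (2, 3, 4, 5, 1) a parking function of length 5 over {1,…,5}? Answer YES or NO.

YES

Order a: b = (1, 2, 3, 4, 5).
  b_1=1 ≤ 1
  b_2=2 ≤ 2
  b_3=3 ≤ 3
  b_4=4 ≤ 4
  b_5=5 ≤ 5
All bounds hold ⇒ YES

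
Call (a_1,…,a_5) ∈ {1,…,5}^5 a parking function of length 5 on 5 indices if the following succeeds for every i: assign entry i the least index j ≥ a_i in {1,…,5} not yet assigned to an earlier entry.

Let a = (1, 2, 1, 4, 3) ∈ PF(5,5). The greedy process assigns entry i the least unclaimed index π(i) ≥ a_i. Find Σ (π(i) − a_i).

4

Σπ(i) = 1+…+5 = 15; Σa = 1+2+1+4+3 = 11; disp = 15−11 = 4.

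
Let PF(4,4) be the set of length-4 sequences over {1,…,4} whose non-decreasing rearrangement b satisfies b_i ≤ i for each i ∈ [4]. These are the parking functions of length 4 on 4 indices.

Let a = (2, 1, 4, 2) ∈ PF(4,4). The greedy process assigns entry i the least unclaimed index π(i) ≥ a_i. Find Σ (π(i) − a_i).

Σπ = 10 ({1..4} each once); Σa = 2+1+4+2 = 9; disp = 10−9 = 1.

1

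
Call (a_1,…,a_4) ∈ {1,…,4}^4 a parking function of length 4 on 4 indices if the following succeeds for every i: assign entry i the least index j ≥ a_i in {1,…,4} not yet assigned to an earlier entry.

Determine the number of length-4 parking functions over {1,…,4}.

125

Count = (4+1−4)·(4+1)^{4−1} = 1×125 = 125 [KW]
Example (4,1,3,2) → sorted (1,2,3,4): b_i ≤ i ∀i, a PF.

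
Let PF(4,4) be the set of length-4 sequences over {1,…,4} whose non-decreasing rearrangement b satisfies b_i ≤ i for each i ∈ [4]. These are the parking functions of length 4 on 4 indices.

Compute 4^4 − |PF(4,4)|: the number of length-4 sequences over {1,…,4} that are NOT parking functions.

|PF(4,4)| = 1·5^3 = 1×125 = 125 [KW]
One tuple (2,4,3,4) → sorted (2,3,4,4): b_1=2>1, not a PF.
So 256 − 125 = 131 fail.

131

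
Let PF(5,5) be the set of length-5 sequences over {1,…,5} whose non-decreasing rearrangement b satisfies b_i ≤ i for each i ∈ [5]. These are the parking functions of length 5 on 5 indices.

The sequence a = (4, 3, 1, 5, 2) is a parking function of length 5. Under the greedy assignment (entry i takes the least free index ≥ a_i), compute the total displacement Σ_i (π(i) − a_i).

0

Σπ = 5·6/2 = 15 (π permutes [5]); Σa = 4+3+1+5+2 = 15; disp = 15−15 = 0.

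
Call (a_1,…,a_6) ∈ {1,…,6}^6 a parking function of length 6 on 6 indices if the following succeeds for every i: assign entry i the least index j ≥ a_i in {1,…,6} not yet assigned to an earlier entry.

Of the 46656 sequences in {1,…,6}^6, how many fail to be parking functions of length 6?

29849

#PF = (6+1−6)·(6+1)^{6−1} = 1 · 16807 = 16807 [KW]
E.g. (2,5,5,4,3,5) → sorted (2,3,4,5,5,5): b_1=2>1, not a PF.
6^6 − 16807 = 46656 − 16807 = 29849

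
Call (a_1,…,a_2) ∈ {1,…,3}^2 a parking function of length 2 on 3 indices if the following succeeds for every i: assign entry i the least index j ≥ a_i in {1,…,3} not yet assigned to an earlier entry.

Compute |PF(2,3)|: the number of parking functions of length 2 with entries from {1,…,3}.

8

|PF| = (3+1−2)·(3+1)^{2−1} = 2·4 = 8 (Pollak)
E.g. (2,1) → sorted (1,2): b_i ≤ 1+i ∀i, a PF.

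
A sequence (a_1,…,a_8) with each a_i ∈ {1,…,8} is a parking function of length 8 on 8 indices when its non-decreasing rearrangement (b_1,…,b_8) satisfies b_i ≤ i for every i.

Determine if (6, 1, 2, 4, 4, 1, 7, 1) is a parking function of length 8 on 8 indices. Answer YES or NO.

Order a: b = (1, 1, 1, 2, 4, 4, 6, 7).
  b_1=1 ≤ 1
  b_2=1 ≤ 2
  b_3=1 ≤ 3
  b_4=2 ≤ 4
  b_5=4 ≤ 5
  b_6=4 ≤ 6
  b_7=6 ≤ 7
  b_8=7 ≤ 8
All bounds hold ⇒ YES

YES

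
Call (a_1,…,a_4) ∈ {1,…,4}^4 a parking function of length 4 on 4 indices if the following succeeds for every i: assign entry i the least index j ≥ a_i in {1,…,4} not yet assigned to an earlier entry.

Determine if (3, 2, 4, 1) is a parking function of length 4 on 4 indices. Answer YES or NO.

YES

Rearranged: b = (1, 2, 3, 4).
  b_1=1 ≤ 1
  b_2=2 ≤ 2
  b_3=3 ≤ 3
  b_4=4 ≤ 4
All bounds hold ⇒ YES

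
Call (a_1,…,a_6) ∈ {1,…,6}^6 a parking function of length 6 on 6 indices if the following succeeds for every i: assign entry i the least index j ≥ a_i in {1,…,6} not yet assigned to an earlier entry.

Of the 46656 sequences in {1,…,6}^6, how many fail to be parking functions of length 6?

29849

Count = 1·7^5 = 1·16807 = 16807 [KW]
Example (1,6,6,4,1,6) → sorted (1,1,4,6,6,6): b_3=4>3, not a PF.
So 46656 − 16807 = 29849 fail.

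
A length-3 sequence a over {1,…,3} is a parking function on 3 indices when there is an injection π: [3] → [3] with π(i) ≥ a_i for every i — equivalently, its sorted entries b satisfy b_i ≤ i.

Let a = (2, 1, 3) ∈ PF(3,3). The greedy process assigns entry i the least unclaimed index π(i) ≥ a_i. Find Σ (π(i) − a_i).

Σπ(i) = 1+…+3 = 6; Σa = 2+1+3 = 6; disp = 6−6 = 0.

0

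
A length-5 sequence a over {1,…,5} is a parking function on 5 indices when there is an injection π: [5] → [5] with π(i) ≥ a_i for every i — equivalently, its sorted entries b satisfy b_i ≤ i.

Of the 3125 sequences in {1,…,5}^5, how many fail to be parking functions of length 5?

1829

|PF| = 1·6^4 = 1×1296 = 1296 [KW]
One tuple (5,5,5,2,5) → sorted (2,5,5,5,5): b_1=2>1, not a PF.
Total 3125; non-PF = 3125−1296 = 1829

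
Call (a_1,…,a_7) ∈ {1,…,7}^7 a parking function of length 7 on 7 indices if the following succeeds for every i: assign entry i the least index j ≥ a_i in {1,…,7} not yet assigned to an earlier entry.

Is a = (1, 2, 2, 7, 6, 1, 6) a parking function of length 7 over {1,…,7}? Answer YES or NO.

Order a: b = (1, 1, 2, 2, 6, 6, 7).
  b_1=1 ≤ 1
  b_2=1 ≤ 2
  b_3=2 ≤ 3
  b_4=2 ≤ 4
  b_5=6 > 5
  fails at i=5 ⇒ NO

NO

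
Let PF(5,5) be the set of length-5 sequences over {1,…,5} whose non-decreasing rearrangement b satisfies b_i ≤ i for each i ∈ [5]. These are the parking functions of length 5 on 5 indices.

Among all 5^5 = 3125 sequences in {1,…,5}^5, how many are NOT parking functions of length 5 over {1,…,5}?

1829

|PF(5,5)| = 1·6^4 = 1·1296 = 1296 (Pollak)
Example (5,5,5,1,5) → sorted (1,5,5,5,5): b_2=5>2, not a PF.
Total 3125; non-PF = 3125−1296 = 1829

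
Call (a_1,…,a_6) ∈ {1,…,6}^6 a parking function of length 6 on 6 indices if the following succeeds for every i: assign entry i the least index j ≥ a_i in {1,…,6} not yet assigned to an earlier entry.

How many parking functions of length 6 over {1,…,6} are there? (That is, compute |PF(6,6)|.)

Count = 1·7^5 = 1×16807 = 16807 (Pollak)
One tuple (2,1,1,2,3,5) → sorted (1,1,2,2,3,5): b_i ≤ i ∀i, a PF.

16807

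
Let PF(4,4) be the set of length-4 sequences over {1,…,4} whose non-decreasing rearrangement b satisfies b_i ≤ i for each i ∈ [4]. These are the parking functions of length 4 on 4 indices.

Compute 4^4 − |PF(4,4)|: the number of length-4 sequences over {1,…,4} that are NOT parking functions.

131

Count = (4+1−4)·(4+1)^{4−1} = 1 · 125 = 125 [KW]
E.g. (3,3,4,4) → sorted (3,3,4,4): b_1=3>1, not a PF.
Total 256; non-PF = 256−125 = 131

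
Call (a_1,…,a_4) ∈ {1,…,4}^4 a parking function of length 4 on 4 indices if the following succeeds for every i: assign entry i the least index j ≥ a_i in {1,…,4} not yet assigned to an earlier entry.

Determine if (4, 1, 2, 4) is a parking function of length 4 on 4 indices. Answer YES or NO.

NO

Sorted: b = (1, 2, 4, 4).
  b_1=1 ≤ 1
  b_2=2 ≤ 2
  b_3=4 > 3
  fails at i=3 ⇒ NO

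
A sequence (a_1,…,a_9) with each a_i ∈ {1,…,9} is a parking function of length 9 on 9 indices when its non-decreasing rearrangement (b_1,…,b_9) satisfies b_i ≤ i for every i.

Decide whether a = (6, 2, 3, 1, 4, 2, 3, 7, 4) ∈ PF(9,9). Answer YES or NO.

Sorted: b = (1, 2, 2, 3, 3, 4, 4, 6, 7).
  b_1=1 ≤ 1
  b_2=2 ≤ 2
  b_3=2 ≤ 3
  b_4=3 ≤ 4
  b_5=3 ≤ 5
  b_6=4 ≤ 6
  b_7=4 ≤ 7
  b_8=6 ≤ 8
  b_9=7 ≤ 9
All bounds hold ⇒ YES

YES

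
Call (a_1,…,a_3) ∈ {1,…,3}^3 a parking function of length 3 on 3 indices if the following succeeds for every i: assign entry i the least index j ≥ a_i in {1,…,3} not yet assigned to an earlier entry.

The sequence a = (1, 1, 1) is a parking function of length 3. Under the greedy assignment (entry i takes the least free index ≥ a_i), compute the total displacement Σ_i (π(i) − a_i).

3

Σπ(i) = 1+…+3 = 6; Σa = 1+1+1 = 3; disp = 6−3 = 3.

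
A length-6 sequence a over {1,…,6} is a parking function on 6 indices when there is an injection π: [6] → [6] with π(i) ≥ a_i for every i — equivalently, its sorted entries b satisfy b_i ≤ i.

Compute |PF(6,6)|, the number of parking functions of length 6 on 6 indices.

|PF(6,6)| = (7−6)·7^(6−1) = 1×16807 = 16807 (Konheim–Weiss)
Example (5,3,2,3,6,1) → sorted (1,2,3,3,5,6): b_i ≤ i ∀i, a PF.

16807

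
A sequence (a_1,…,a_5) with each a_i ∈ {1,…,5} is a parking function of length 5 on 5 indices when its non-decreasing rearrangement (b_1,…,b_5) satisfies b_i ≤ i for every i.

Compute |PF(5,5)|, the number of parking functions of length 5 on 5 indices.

1296

|PF(5,5)| = (5+1−5)·(5+1)^{5−1} = 1·1296 = 1296
Example (2,3,3,3,1) → sorted (1,2,3,3,3): b_i ≤ i ∀i, a PF.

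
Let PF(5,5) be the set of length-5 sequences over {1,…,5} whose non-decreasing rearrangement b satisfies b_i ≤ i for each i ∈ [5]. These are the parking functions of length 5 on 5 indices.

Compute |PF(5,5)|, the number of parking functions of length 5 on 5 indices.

#PF = 1·6^4 = 1×1296 = 1296 [KW]
One tuple (1,3,4,3,2) → sorted (1,2,3,3,4): b_i ≤ i ∀i, a PF.

1296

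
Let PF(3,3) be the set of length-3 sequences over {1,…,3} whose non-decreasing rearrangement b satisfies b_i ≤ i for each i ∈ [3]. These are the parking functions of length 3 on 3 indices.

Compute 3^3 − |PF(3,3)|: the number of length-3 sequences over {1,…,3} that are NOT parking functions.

11

|PF(3,3)| = (3+1−3)·(3+1)^{3−1} = 1·16 = 16 (Konheim–Weiss)
Check (3,2,3) → sorted (2,3,3): b_1=2>1, not a PF.
So 27 − 16 = 11 fail.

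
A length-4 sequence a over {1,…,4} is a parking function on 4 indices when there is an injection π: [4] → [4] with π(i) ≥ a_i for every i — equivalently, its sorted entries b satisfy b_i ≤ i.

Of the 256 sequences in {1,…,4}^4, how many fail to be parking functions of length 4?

#PF = (5−4)·5^(4−1) = 1×125 = 125 (Konheim–Weiss)
Check (4,4,2,3) → sorted (2,3,4,4): b_1=2>1, not a PF.
So 256 − 125 = 131 fail.

131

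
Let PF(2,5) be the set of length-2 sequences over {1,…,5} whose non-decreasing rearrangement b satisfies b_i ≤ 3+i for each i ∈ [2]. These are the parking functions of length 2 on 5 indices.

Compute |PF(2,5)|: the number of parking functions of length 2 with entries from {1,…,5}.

24

Count = (5−2+1)·(5+1)^(2−1) = 4×6 = 24
Example (5,3) → sorted (3,5): b_i ≤ 3+i ∀i, a PF.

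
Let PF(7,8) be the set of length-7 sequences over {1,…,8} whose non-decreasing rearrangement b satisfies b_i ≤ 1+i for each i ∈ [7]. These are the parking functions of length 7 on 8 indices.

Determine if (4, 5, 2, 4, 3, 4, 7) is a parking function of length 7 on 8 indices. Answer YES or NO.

Order a: b = (2, 3, 4, 4, 4, 5, 7).
  b_1=2 ≤ 2
  b_2=3 ≤ 3
  b_3=4 ≤ 4
  b_4=4 ≤ 5
  b_5=4 ≤ 6
  b_6=5 ≤ 7
  b_7=7 ≤ 8
All bounds hold ⇒ YES

YES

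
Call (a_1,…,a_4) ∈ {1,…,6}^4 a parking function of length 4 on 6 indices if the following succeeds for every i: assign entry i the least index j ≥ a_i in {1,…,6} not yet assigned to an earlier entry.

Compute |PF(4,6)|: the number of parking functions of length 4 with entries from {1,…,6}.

|PF| = (7−4)·7^(4−1) = 3×343 = 1029 (Pollak)
Check (2,3,4,5) → sorted (2,3,4,5): b_i ≤ 2+i ∀i, a PF.

1029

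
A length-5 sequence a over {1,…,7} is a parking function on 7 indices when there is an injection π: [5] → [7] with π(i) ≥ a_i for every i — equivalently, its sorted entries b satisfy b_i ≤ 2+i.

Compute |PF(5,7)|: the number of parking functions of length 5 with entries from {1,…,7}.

|PF| = (7−5+1)·(7+1)^(5−1) = 3·4096 = 12288 (Pollak)
Check (3,3,2,2,5) → sorted (2,2,3,3,5): b_i ≤ 2+i ∀i, a PF.

12288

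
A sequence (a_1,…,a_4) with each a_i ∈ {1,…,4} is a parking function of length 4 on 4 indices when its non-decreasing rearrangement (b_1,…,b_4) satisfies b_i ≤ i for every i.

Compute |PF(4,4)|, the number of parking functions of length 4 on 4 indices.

125

|PF(4,4)| = (5−4)·5^(4−1) = 1 · 125 = 125 (Konheim–Weiss)
E.g. (2,1,4,2) → sorted (1,2,2,4): b_i ≤ i ∀i, a PF.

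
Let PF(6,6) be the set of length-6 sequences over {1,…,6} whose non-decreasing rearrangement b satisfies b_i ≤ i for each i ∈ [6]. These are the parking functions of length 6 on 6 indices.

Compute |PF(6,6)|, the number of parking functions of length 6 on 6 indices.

|PF(6,6)| = (6−6+1)·(6+1)^(6−1) = 1 · 16807 = 16807 [KW]
One tuple (3,1,3,2,1,6) → sorted (1,1,2,3,3,6): b_i ≤ i ∀i, a PF.

16807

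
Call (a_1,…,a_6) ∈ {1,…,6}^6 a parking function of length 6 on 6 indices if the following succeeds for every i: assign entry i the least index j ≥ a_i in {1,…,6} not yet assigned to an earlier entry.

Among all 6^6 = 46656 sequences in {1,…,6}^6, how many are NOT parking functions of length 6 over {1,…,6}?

29849

#PF = (6+1−6)·(6+1)^{6−1} = 1 · 16807 = 16807 [KW]
Example (1,5,6,5,5,6) → sorted (1,5,5,5,6,6): b_2=5>2, not a PF.
Total 46656; non-PF = 46656−16807 = 29849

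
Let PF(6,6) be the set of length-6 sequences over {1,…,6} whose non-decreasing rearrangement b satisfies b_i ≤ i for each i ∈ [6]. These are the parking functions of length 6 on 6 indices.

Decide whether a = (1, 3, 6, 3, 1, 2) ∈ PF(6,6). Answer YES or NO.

YES

Order a: b = (1, 1, 2, 3, 3, 6).
  b_1=1 ≤ 1
  b_2=1 ≤ 2
  b_3=2 ≤ 3
  b_4=3 ≤ 4
  b_5=3 ≤ 5
  b_6=6 ≤ 6
All bounds hold ⇒ YES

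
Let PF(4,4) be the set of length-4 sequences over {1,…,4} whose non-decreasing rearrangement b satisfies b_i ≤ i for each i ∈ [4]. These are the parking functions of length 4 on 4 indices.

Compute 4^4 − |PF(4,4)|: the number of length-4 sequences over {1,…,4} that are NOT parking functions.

#PF = 1·5^3 = 1 · 125 = 125
Check (4,2,3,4) → sorted (2,3,4,4): b_1=2>1, not a PF.
So 256 − 125 = 131 fail.

131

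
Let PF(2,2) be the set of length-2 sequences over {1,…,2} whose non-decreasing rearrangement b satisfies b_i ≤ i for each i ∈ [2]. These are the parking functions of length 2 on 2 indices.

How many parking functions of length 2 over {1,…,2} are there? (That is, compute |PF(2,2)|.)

#PF = 1·3^1 = 1·3 = 3 (Pollak)
One tuple (1,2) → sorted (1,2): b_i ≤ i ∀i, a PF.

3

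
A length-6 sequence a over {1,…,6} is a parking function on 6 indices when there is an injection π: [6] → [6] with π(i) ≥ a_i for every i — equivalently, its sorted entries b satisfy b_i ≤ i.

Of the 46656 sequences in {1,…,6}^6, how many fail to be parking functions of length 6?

Count = (6−6+1)·(6+1)^(6−1) = 1·16807 = 16807 [KW]
Check (4,6,6,4,1,5) → sorted (1,4,4,5,6,6): b_2=4>2, not a PF.
Total 46656; non-PF = 46656−16807 = 29849

29849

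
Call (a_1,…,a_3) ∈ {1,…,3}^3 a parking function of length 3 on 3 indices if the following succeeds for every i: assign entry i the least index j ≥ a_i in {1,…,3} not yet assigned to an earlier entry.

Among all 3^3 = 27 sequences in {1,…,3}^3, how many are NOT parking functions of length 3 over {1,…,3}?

11

Count = (3−3+1)·(3+1)^(3−1) = 1×16 = 16 (Pollak)
E.g. (3,3,3) → sorted (3,3,3): b_1=3>1, not a PF.
3^3 − 16 = 27 − 16 = 11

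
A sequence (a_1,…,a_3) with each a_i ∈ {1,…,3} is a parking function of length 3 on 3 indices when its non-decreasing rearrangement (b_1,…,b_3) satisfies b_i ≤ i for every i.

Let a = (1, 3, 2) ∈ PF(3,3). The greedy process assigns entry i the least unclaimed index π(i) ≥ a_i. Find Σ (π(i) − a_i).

0

Σπ = 6 ({1..3} each once); Σa = 1+3+2 = 6; disp = 6−6 = 0.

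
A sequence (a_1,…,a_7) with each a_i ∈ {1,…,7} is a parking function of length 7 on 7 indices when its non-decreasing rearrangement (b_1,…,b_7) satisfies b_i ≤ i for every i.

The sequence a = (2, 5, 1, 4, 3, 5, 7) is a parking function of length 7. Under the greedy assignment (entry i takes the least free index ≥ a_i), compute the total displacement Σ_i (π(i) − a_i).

1

Σπ(i) = 1+…+7 = 28; Σa = 2+5+1+4+3+5+7 = 27; disp = 28−27 = 1.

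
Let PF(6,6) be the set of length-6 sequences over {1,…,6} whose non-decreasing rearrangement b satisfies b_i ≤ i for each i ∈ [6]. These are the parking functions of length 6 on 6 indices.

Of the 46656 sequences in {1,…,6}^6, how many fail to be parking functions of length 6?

29849

|PF| = (6+1−6)·(6+1)^{6−1} = 1 · 16807 = 16807 [KW]
One tuple (6,2,5,3,4,6) → sorted (2,3,4,5,6,6): b_1=2>1, not a PF.
6^6 − 16807 = 46656 − 16807 = 29849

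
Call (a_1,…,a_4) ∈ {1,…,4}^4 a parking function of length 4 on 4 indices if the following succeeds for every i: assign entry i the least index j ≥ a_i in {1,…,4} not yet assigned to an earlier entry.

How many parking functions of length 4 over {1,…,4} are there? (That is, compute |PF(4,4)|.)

125

|PF| = (5−4)·5^(4−1) = 1·125 = 125
Check (1,1,4,3) → sorted (1,1,3,4): b_i ≤ i ∀i, a PF.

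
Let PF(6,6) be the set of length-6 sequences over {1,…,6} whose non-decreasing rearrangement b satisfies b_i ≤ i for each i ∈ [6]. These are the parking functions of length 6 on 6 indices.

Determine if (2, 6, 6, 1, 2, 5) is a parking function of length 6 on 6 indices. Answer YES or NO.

Rearranged: b = (1, 2, 2, 5, 6, 6).
  b_1=1 ≤ 1
  b_2=2 ≤ 2
  b_3=2 ≤ 3
  b_4=5 > 4
  fails at i=4 ⇒ NO

NO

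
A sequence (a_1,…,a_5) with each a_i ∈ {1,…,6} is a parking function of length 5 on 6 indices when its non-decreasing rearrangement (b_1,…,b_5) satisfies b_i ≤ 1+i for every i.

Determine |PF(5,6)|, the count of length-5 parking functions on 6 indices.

4802

|PF(5,6)| = 2·7^4 = 2×2401 = 4802 (Konheim–Weiss)
Check (4,2,6,2,4) → sorted (2,2,4,4,6): b_i ≤ 1+i ∀i, a PF.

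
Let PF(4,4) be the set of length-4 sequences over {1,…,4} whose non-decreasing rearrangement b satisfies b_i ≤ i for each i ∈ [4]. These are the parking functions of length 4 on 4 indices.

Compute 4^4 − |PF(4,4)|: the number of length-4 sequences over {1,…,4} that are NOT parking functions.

Count = (4+1−4)·(4+1)^{4−1} = 1·125 = 125
Check (4,2,3,4) → sorted (2,3,4,4): b_1=2>1, not a PF.
Total 256; non-PF = 256−125 = 131

131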